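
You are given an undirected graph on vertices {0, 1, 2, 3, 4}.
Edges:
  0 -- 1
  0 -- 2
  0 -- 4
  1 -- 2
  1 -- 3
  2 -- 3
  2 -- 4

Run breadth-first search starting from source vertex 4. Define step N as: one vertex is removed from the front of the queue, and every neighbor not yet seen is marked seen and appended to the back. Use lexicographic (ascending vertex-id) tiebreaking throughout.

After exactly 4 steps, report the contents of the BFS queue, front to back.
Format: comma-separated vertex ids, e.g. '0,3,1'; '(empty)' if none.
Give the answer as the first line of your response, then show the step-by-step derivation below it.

3

step 1: dequeue 4; queue=[0,2]; order=4
step 2: dequeue 0; queue=[2,1]; order=4,0
step 3: dequeue 2; queue=[1,3]; order=4,0,2
step 4: dequeue 1; queue=[3]; order=4,0,2,1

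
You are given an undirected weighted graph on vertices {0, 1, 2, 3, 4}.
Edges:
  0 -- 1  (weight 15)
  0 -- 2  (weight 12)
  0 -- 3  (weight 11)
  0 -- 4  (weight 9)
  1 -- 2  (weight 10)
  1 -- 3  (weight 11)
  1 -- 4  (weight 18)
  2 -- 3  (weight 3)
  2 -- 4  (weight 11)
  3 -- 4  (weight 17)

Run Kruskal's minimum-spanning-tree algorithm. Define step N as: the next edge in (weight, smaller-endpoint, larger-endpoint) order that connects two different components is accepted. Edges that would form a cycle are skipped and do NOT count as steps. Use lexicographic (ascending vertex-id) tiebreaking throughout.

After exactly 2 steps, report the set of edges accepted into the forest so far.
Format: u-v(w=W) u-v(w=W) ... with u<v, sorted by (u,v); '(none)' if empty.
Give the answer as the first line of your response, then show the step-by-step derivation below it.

0-4(w=9) 2-3(w=3)

step 1: add edge 2-3 (w=3); MST = {2-3(w=3)}
step 2: add edge 0-4 (w=9); MST = {0-4(w=9) 2-3(w=3)}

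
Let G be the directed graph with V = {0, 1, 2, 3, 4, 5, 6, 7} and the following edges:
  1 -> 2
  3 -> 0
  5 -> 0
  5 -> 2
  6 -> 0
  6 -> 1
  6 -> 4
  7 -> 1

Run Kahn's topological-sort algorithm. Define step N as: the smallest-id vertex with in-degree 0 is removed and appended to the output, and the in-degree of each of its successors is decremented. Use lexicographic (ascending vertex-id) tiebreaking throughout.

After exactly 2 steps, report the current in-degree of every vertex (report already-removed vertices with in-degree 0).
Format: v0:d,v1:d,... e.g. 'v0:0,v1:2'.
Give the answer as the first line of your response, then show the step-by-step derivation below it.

v0:1,v1:2,v2:1,v3:0,v4:1,v5:0,v6:0,v7:0

step 1: output 3; order=[3]; indeg=(2,2,2,0,1,0,0,0)
step 2: output 5; order=[3,5]; indeg=(1,2,1,0,1,0,0,0)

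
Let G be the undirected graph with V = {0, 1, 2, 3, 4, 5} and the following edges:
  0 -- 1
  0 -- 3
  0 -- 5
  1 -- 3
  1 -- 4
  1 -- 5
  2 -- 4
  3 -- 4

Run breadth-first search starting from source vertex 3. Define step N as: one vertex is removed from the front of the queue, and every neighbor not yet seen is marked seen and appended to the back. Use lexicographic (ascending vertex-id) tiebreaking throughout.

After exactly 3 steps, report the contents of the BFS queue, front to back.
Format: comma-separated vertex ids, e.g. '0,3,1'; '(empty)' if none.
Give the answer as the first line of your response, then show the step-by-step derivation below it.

4,5

step 1: dequeue 3; queue=[0,1,4]; order=3
step 2: dequeue 0; queue=[1,4,5]; order=3,0
step 3: dequeue 1; queue=[4,5]; order=3,0,1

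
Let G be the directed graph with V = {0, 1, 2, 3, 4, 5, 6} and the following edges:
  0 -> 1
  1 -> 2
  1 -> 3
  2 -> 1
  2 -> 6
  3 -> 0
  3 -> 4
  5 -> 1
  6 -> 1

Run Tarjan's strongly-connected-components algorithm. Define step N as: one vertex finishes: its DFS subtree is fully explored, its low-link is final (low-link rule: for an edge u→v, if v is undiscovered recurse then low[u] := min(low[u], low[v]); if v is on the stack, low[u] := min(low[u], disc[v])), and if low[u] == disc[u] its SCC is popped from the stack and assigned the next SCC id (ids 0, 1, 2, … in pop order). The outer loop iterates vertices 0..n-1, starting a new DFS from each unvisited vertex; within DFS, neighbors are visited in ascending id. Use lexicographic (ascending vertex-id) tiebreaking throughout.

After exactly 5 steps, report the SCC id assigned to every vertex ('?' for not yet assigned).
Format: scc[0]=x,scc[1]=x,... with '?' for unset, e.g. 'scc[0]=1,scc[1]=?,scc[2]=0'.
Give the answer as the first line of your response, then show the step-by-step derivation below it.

scc[0]=?,scc[1]=?,scc[2]=?,scc[3]=?,scc[4]=0,scc[5]=?,scc[6]=?

step 1: low=(low[0]=0,low[1]=1,low[2]=1,low[3]=?,low[4]=?,low[5]=?,low[6]=1); scc=(scc[0]=?,scc[1]=?,scc[2]=?,scc[3]=?,scc[4]=?,scc[5]=?,scc[6]=?)
step 2: low=(low[0]=0,low[1]=1,low[2]=1,low[3]=?,low[4]=?,low[5]=?,low[6]=1); scc=(scc[0]=?,scc[1]=?,scc[2]=?,scc[3]=?,scc[4]=?,scc[5]=?,scc[6]=?)
step 3: low=(low[0]=0,low[1]=1,low[2]=1,low[3]=0,low[4]=5,low[5]=?,low[6]=1); scc=(scc[0]=?,scc[1]=?,scc[2]=?,scc[3]=?,scc[4]=0,scc[5]=?,scc[6]=?)
step 4: low=(low[0]=0,low[1]=1,low[2]=1,low[3]=0,low[4]=5,low[5]=?,low[6]=1); scc=(scc[0]=?,scc[1]=?,scc[2]=?,scc[3]=?,scc[4]=0,scc[5]=?,scc[6]=?)
step 5: low=(low[0]=0,low[1]=0,low[2]=1,low[3]=0,low[4]=5,low[5]=?,low[6]=1); scc=(scc[0]=?,scc[1]=?,scc[2]=?,scc[3]=?,scc[4]=0,scc[5]=?,scc[6]=?)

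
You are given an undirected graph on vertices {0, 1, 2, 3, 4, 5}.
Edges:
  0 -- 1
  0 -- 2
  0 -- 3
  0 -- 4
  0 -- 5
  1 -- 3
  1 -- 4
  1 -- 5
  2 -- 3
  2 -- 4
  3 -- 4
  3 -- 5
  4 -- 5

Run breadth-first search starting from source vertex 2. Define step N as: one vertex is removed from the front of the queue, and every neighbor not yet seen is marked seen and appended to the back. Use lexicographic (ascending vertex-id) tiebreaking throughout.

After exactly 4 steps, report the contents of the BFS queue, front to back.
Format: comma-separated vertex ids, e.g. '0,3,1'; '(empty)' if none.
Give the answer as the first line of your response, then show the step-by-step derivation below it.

1,5

step 1: dequeue 2; queue=[0,3,4]; order=2
step 2: dequeue 0; queue=[3,4,1,5]; order=2,0
step 3: dequeue 3; queue=[4,1,5]; order=2,0,3
step 4: dequeue 4; queue=[1,5]; order=2,0,3,4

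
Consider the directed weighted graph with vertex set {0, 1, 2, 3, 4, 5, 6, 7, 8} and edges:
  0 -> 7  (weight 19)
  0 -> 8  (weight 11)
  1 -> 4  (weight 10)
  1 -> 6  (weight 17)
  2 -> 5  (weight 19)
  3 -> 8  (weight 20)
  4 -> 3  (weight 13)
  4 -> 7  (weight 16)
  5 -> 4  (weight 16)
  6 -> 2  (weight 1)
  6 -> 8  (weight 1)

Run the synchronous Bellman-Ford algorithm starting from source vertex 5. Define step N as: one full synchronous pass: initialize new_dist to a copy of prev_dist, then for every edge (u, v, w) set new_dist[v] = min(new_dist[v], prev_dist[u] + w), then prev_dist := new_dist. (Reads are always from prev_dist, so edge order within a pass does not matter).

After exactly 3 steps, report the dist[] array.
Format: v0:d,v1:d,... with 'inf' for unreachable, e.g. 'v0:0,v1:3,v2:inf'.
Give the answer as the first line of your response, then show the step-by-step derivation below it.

v0:inf,v1:inf,v2:inf,v3:29,v4:16,v5:0,v6:inf,v7:32,v8:49

step 1: dist = v0:inf,v1:inf,v2:inf,v3:inf,v4:16,v5:0,v6:inf,v7:inf,v8:inf
step 2: dist = v0:inf,v1:inf,v2:inf,v3:29,v4:16,v5:0,v6:inf,v7:32,v8:inf
step 3: dist = v0:inf,v1:inf,v2:inf,v3:29,v4:16,v5:0,v6:inf,v7:32,v8:49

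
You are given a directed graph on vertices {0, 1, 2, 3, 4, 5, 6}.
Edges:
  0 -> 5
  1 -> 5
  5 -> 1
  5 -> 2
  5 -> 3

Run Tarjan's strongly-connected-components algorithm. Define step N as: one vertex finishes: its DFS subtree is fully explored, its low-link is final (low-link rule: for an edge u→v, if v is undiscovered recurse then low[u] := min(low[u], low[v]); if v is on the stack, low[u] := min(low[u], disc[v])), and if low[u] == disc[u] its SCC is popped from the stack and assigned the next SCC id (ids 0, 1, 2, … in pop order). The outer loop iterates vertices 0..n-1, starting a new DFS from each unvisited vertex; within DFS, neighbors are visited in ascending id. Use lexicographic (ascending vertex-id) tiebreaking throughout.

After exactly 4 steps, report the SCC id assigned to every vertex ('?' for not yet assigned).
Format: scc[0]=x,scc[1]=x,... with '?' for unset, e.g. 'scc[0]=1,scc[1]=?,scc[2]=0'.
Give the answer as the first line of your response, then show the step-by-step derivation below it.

scc[0]=?,scc[1]=2,scc[2]=0,scc[3]=1,scc[4]=?,scc[5]=2,scc[6]=?

step 1: low=(low[0]=0,low[1]=1,low[2]=?,low[3]=?,low[4]=?,low[5]=1,low[6]=?); scc=(scc[0]=?,scc[1]=?,scc[2]=?,scc[3]=?,scc[4]=?,scc[5]=?,scc[6]=?)
step 2: low=(low[0]=0,low[1]=1,low[2]=3,low[3]=?,low[4]=?,low[5]=1,low[6]=?); scc=(scc[0]=?,scc[1]=?,scc[2]=0,scc[3]=?,scc[4]=?,scc[5]=?,scc[6]=?)
step 3: low=(low[0]=0,low[1]=1,low[2]=3,low[3]=4,low[4]=?,low[5]=1,low[6]=?); scc=(scc[0]=?,scc[1]=?,scc[2]=0,scc[3]=1,scc[4]=?,scc[5]=?,scc[6]=?)
step 4: low=(low[0]=0,low[1]=1,low[2]=3,low[3]=4,low[4]=?,low[5]=1,low[6]=?); scc=(scc[0]=?,scc[1]=2,scc[2]=0,scc[3]=1,scc[4]=?,scc[5]=2,scc[6]=?)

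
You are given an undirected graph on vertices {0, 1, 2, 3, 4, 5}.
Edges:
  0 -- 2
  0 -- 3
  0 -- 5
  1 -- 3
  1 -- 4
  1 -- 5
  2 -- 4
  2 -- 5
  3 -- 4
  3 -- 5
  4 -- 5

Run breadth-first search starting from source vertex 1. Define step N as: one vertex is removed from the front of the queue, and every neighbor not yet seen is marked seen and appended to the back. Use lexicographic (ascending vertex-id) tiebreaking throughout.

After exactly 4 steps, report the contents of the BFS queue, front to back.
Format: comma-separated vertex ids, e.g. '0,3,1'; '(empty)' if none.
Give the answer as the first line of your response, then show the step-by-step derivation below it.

0,2

step 1: dequeue 1; queue=[3,4,5]; order=1
step 2: dequeue 3; queue=[4,5,0]; order=1,3
step 3: dequeue 4; queue=[5,0,2]; order=1,3,4
step 4: dequeue 5; queue=[0,2]; order=1,3,4,5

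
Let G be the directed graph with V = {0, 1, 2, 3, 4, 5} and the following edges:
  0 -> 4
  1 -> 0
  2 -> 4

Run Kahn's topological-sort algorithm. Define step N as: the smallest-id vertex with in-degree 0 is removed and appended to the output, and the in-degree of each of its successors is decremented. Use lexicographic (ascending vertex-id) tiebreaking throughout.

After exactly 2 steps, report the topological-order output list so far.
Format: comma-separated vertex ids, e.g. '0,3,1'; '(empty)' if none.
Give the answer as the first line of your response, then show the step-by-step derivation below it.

1,0

step 1: output 1; order=[1]; indeg=(0,0,0,0,2,0)
step 2: output 0; order=[1,0]; indeg=(0,0,0,0,1,0)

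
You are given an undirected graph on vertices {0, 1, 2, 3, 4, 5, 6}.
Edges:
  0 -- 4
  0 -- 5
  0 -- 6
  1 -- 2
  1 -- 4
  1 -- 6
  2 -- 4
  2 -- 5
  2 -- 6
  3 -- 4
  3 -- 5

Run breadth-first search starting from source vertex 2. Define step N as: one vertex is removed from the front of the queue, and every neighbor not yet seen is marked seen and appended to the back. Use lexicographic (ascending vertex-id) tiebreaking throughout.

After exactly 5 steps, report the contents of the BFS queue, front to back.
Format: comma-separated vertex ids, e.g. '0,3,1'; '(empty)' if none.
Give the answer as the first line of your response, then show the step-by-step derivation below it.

0,3

step 1: dequeue 2; queue=[1,4,5,6]; order=2
step 2: dequeue 1; queue=[4,5,6]; order=2,1
step 3: dequeue 4; queue=[5,6,0,3]; order=2,1,4
step 4: dequeue 5; queue=[6,0,3]; order=2,1,4,5
step 5: dequeue 6; queue=[0,3]; order=2,1,4,5,6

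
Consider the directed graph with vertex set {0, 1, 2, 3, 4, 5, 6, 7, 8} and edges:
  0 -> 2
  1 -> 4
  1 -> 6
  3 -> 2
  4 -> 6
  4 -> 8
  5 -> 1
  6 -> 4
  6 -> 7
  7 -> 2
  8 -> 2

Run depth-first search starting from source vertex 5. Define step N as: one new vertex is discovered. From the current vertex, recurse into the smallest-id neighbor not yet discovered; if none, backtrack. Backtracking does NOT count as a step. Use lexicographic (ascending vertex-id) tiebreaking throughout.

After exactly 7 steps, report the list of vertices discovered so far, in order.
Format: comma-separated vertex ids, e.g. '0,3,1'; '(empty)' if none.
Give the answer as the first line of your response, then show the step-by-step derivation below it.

5,1,4,6,7,2,8

step 1: discover 5; path=5; order=5
step 2: discover 1; path=5>1; order=5,1
step 3: discover 4; path=5>1>4; order=5,1,4
step 4: discover 6; path=5>1>4>6; order=5,1,4,6
step 5: discover 7; path=5>1>4>6>7; order=5,1,4,6,7
step 6: discover 2; path=5>1>4>6>7>2; order=5,1,4,6,7,2
step 7: discover 8; path=5>1>4>8; order=5,1,4,6,7,2,8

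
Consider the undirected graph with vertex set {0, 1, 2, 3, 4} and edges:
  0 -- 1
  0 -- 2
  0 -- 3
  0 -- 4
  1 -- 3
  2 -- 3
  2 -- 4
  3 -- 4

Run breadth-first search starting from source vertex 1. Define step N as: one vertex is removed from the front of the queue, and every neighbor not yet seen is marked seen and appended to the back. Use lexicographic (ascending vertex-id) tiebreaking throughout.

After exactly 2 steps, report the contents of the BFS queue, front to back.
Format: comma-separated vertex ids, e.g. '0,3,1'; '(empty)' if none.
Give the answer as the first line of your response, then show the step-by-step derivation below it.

3,2,4

step 1: dequeue 1; queue=[0,3]; order=1
step 2: dequeue 0; queue=[3,2,4]; order=1,0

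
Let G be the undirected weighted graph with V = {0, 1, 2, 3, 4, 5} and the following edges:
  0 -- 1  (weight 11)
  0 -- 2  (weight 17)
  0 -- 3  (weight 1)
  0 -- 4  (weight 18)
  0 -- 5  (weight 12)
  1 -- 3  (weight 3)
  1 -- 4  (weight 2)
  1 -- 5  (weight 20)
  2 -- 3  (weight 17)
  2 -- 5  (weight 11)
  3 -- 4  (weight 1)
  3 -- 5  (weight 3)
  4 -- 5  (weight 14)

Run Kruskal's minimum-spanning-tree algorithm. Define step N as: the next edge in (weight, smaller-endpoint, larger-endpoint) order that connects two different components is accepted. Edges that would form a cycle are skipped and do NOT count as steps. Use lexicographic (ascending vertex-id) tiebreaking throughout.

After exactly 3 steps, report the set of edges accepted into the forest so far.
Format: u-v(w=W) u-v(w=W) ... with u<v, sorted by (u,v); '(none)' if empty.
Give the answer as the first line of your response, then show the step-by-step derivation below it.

0-3(w=1) 1-4(w=2) 3-4(w=1)

step 1: add edge 0-3 (w=1); MST = {0-3(w=1)}
step 2: add edge 3-4 (w=1); MST = {0-3(w=1) 3-4(w=1)}
step 3: add edge 1-4 (w=2); MST = {0-3(w=1) 1-4(w=2) 3-4(w=1)}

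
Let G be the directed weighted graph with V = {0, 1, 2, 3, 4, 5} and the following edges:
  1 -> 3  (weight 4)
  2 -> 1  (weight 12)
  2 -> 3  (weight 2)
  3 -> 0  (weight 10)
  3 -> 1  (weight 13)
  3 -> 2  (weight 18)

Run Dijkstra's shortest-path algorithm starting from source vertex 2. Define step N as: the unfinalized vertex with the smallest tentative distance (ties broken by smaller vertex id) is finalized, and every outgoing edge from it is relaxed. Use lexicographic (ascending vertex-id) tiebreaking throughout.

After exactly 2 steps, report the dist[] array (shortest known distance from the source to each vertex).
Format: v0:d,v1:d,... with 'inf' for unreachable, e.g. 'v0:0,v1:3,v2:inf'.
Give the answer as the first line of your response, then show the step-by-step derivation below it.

v0:12,v1:12,v2:0,v3:2,v4:inf,v5:inf

step 1: dist = v0:inf,v1:12,v2:0,v3:2,v4:inf,v5:inf
step 2: dist = v0:12,v1:12,v2:0,v3:2,v4:inf,v5:inf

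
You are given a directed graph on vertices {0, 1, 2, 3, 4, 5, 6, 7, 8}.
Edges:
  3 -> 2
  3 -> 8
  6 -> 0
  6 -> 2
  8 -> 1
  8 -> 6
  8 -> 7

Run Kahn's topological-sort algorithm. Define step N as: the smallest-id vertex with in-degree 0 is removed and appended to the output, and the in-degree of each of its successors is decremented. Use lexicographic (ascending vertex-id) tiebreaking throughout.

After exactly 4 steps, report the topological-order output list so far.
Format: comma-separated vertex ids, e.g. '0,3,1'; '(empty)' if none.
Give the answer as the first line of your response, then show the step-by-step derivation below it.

3,4,5,8

step 1: output 3; order=[3]; indeg=(1,1,1,0,0,0,1,1,0)
step 2: output 4; order=[3,4]; indeg=(1,1,1,0,0,0,1,1,0)
step 3: output 5; order=[3,4,5]; indeg=(1,1,1,0,0,0,1,1,0)
step 4: output 8; order=[3,4,5,8]; indeg=(1,0,1,0,0,0,0,0,0)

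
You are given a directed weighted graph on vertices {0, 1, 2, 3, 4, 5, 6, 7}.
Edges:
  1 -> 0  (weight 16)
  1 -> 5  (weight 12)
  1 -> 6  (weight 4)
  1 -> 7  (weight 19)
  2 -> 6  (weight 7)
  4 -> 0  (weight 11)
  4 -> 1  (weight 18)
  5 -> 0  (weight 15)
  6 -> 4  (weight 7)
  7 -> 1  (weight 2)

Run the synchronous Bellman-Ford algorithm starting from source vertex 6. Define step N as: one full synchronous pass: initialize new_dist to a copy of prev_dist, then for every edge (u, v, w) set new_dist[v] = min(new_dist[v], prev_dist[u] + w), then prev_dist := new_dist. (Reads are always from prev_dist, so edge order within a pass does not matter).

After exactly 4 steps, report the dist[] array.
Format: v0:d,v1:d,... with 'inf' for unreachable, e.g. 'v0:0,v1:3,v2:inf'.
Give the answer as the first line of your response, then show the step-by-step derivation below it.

v0:18,v1:25,v2:inf,v3:inf,v4:7,v5:37,v6:0,v7:44

step 1: dist = v0:inf,v1:inf,v2:inf,v3:inf,v4:7,v5:inf,v6:0,v7:inf
step 2: dist = v0:18,v1:25,v2:inf,v3:inf,v4:7,v5:inf,v6:0,v7:inf
step 3: dist = v0:18,v1:25,v2:inf,v3:inf,v4:7,v5:37,v6:0,v7:44
step 4: dist = v0:18,v1:25,v2:inf,v3:inf,v4:7,v5:37,v6:0,v7:44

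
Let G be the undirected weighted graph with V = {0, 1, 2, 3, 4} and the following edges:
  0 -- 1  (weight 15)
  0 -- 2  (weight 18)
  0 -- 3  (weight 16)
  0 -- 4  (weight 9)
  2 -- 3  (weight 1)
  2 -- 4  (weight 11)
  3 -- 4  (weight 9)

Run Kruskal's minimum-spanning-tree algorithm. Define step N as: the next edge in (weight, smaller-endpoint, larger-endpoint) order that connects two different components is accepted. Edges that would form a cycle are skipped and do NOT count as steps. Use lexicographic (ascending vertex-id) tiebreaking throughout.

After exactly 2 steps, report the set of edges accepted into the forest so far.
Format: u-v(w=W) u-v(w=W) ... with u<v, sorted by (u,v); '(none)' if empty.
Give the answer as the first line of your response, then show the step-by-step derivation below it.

0-4(w=9) 2-3(w=1)

step 1: add edge 2-3 (w=1); MST = {2-3(w=1)}
step 2: add edge 0-4 (w=9); MST = {0-4(w=9) 2-3(w=1)}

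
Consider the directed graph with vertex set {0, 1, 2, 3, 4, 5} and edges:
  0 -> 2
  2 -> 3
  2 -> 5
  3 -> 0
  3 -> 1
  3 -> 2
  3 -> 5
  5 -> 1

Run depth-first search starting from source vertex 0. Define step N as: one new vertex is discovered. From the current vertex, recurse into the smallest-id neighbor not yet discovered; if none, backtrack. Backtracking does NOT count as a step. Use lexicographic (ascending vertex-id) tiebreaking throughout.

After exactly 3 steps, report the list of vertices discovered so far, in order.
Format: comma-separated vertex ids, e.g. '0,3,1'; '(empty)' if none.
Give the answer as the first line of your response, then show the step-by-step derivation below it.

0,2,3

step 1: discover 0; path=0; order=0
step 2: discover 2; path=0>2; order=0,2
step 3: discover 3; path=0>2>3; order=0,2,3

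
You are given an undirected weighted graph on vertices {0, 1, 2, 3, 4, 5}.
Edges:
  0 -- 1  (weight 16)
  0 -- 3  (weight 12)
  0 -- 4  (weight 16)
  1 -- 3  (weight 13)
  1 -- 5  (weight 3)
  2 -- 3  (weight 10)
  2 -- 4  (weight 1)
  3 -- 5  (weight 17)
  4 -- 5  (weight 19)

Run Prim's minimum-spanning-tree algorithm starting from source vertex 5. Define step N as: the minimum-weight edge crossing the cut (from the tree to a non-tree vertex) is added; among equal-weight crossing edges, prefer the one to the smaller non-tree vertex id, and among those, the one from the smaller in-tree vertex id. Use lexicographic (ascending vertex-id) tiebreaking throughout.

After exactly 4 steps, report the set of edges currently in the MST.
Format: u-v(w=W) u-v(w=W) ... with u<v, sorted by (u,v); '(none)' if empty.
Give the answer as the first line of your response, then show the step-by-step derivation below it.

1-3(w=13) 1-5(w=3) 2-3(w=10) 2-4(w=1)

step 1: add edge 1-5 (w=3); MST = {1-5(w=3)}
step 2: add edge 1-3 (w=13); MST = {1-3(w=13) 1-5(w=3)}
step 3: add edge 2-3 (w=10); MST = {1-3(w=13) 1-5(w=3) 2-3(w=10)}
step 4: add edge 2-4 (w=1); MST = {1-3(w=13) 1-5(w=3) 2-3(w=10) 2-4(w=1)}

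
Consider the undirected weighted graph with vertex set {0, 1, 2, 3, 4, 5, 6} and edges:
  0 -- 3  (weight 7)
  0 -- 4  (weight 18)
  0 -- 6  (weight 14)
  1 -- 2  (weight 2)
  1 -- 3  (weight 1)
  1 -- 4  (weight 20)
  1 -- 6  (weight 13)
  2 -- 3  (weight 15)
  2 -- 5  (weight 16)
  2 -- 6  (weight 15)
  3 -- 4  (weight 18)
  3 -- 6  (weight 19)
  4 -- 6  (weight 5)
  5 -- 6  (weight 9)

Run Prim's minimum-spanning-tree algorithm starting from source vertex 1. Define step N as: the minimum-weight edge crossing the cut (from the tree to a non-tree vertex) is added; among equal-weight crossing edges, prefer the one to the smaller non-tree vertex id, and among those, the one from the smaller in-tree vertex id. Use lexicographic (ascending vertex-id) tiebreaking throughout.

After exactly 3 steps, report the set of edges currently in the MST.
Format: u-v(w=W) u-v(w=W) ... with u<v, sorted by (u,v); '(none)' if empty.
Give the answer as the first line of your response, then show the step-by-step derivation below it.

0-3(w=7) 1-2(w=2) 1-3(w=1)

step 1: add edge 1-3 (w=1); MST = {1-3(w=1)}
step 2: add edge 1-2 (w=2); MST = {1-2(w=2) 1-3(w=1)}
step 3: add edge 0-3 (w=7); MST = {0-3(w=7) 1-2(w=2) 1-3(w=1)}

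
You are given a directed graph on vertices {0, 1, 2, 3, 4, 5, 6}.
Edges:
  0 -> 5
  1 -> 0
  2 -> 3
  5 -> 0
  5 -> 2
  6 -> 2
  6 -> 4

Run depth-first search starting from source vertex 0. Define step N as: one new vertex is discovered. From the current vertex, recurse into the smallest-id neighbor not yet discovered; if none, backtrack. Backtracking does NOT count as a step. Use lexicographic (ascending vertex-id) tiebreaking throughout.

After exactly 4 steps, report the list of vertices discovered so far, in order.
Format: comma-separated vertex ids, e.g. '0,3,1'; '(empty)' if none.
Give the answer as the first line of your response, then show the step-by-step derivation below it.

0,5,2,3

step 1: discover 0; path=0; order=0
step 2: discover 5; path=0>5; order=0,5
step 3: discover 2; path=0>5>2; order=0,5,2
step 4: discover 3; path=0>5>2>3; order=0,5,2,3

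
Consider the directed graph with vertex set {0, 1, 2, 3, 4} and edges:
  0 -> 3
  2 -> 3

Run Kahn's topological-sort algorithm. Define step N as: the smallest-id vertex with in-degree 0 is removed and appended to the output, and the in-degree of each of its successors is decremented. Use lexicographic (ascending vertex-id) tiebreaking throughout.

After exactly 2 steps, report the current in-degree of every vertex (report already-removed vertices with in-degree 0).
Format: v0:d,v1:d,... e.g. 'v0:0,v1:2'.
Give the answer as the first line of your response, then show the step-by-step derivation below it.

v0:0,v1:0,v2:0,v3:1,v4:0

step 1: output 0; order=[0]; indeg=(0,0,0,1,0)
step 2: output 1; order=[0,1]; indeg=(0,0,0,1,0)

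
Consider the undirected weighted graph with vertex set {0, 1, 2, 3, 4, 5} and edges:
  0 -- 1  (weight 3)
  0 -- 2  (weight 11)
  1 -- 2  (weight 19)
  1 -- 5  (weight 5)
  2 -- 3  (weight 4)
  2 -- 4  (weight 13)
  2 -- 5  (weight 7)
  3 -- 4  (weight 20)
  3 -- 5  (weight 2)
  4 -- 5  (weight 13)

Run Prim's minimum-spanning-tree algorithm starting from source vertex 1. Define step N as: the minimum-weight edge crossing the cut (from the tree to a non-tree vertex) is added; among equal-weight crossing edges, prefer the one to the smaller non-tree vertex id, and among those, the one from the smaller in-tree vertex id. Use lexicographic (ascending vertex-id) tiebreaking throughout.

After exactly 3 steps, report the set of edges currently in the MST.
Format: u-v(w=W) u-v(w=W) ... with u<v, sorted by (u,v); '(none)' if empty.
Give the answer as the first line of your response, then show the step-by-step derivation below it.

0-1(w=3) 1-5(w=5) 3-5(w=2)

step 1: add edge 0-1 (w=3); MST = {0-1(w=3)}
step 2: add edge 1-5 (w=5); MST = {0-1(w=3) 1-5(w=5)}
step 3: add edge 3-5 (w=2); MST = {0-1(w=3) 1-5(w=5) 3-5(w=2)}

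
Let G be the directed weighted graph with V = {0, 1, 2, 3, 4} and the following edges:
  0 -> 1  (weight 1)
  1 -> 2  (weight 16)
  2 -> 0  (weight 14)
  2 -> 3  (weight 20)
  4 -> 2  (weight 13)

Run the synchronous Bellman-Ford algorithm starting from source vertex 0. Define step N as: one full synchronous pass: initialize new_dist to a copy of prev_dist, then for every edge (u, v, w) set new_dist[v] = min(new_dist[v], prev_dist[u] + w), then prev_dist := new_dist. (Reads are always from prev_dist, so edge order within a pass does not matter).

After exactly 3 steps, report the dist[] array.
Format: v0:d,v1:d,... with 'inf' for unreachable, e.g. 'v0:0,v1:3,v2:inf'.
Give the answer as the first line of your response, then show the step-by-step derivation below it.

v0:0,v1:1,v2:17,v3:37,v4:inf

step 1: dist = v0:0,v1:1,v2:inf,v3:inf,v4:inf
step 2: dist = v0:0,v1:1,v2:17,v3:inf,v4:inf
step 3: dist = v0:0,v1:1,v2:17,v3:37,v4:inf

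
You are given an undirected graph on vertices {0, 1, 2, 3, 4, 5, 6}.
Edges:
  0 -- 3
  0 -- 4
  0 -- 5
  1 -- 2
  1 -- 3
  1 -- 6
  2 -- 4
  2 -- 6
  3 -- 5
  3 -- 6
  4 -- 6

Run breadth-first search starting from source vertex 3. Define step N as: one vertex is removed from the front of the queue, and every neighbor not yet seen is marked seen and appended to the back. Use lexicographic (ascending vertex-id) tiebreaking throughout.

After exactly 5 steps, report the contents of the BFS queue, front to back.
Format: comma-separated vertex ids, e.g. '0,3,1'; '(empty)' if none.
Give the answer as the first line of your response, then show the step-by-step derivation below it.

4,2

step 1: dequeue 3; queue=[0,1,5,6]; order=3
step 2: dequeue 0; queue=[1,5,6,4]; order=3,0
step 3: dequeue 1; queue=[5,6,4,2]; order=3,0,1
step 4: dequeue 5; queue=[6,4,2]; order=3,0,1,5
step 5: dequeue 6; queue=[4,2]; order=3,0,1,5,6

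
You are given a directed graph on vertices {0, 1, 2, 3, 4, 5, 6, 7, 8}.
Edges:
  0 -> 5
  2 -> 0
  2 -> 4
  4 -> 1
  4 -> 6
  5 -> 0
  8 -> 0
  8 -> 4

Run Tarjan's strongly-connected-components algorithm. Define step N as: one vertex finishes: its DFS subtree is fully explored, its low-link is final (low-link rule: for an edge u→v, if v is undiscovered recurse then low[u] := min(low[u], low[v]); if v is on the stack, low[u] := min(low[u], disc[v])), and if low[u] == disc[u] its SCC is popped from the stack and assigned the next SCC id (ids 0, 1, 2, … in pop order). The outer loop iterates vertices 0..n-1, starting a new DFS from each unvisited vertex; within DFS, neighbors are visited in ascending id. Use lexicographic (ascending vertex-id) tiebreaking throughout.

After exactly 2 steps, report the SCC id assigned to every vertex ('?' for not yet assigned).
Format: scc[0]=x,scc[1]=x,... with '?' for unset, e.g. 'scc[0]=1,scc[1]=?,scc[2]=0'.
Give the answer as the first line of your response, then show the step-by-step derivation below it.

scc[0]=0,scc[1]=?,scc[2]=?,scc[3]=?,scc[4]=?,scc[5]=0,scc[6]=?,scc[7]=?,scc[8]=?

step 1: low=(low[0]=0,low[1]=?,low[2]=?,low[3]=?,low[4]=?,low[5]=0,low[6]=?,low[7]=?,low[8]=?); scc=(scc[0]=?,scc[1]=?,scc[2]=?,scc[3]=?,scc[4]=?,scc[5]=?,scc[6]=?,scc[7]=?,scc[8]=?)
step 2: low=(low[0]=0,low[1]=?,low[2]=?,low[3]=?,low[4]=?,low[5]=0,low[6]=?,low[7]=?,low[8]=?); scc=(scc[0]=0,scc[1]=?,scc[2]=?,scc[3]=?,scc[4]=?,scc[5]=0,scc[6]=?,scc[7]=?,scc[8]=?)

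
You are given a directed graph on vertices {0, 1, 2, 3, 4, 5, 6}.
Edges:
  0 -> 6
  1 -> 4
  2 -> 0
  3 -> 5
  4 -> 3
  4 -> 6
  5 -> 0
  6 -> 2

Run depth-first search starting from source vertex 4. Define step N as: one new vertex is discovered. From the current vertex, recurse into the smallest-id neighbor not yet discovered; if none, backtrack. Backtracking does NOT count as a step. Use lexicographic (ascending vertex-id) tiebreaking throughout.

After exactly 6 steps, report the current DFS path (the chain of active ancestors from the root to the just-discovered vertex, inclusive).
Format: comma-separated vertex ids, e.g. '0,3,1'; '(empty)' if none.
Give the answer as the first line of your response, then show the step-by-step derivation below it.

4,3,5,0,6,2

step 1: discover 4; path=4; order=4
step 2: discover 3; path=4>3; order=4,3
step 3: discover 5; path=4>3>5; order=4,3,5
step 4: discover 0; path=4>3>5>0; order=4,3,5,0
step 5: discover 6; path=4>3>5>0>6; order=4,3,5,0,6
step 6: discover 2; path=4>3>5>0>6>2; order=4,3,5,0,6,2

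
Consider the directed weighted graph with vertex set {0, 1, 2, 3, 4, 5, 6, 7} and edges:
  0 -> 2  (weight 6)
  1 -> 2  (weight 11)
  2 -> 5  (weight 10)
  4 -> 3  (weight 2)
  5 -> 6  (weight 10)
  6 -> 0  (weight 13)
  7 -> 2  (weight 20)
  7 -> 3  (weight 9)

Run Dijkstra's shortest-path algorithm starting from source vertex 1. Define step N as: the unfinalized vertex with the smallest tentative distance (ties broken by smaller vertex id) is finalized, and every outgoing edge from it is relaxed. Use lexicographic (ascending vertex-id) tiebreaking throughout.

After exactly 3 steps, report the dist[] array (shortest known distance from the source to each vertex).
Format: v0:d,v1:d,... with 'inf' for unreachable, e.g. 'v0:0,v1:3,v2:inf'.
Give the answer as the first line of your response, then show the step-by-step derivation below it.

v0:inf,v1:0,v2:11,v3:inf,v4:inf,v5:21,v6:31,v7:inf

step 1: dist = v0:inf,v1:0,v2:11,v3:inf,v4:inf,v5:inf,v6:inf,v7:inf
step 2: dist = v0:inf,v1:0,v2:11,v3:inf,v4:inf,v5:21,v6:inf,v7:inf
step 3: dist = v0:inf,v1:0,v2:11,v3:inf,v4:inf,v5:21,v6:31,v7:inf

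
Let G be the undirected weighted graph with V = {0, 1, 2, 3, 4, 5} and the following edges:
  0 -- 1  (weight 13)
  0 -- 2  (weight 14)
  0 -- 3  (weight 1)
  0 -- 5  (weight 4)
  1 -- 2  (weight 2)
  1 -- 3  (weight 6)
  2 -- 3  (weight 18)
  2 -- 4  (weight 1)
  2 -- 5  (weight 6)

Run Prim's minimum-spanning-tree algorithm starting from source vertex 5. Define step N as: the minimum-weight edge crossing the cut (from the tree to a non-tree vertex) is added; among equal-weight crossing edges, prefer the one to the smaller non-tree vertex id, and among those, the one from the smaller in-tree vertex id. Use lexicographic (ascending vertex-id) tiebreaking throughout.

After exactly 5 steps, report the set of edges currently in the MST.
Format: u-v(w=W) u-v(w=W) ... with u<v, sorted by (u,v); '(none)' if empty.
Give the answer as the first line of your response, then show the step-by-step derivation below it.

0-3(w=1) 0-5(w=4) 1-2(w=2) 1-3(w=6) 2-4(w=1)

step 1: add edge 0-5 (w=4); MST = {0-5(w=4)}
step 2: add edge 0-3 (w=1); MST = {0-3(w=1) 0-5(w=4)}
step 3: add edge 1-3 (w=6); MST = {0-3(w=1) 0-5(w=4) 1-3(w=6)}
step 4: add edge 1-2 (w=2); MST = {0-3(w=1) 0-5(w=4) 1-2(w=2) 1-3(w=6)}
step 5: add edge 2-4 (w=1); MST = {0-3(w=1) 0-5(w=4) 1-2(w=2) 1-3(w=6) 2-4(w=1)}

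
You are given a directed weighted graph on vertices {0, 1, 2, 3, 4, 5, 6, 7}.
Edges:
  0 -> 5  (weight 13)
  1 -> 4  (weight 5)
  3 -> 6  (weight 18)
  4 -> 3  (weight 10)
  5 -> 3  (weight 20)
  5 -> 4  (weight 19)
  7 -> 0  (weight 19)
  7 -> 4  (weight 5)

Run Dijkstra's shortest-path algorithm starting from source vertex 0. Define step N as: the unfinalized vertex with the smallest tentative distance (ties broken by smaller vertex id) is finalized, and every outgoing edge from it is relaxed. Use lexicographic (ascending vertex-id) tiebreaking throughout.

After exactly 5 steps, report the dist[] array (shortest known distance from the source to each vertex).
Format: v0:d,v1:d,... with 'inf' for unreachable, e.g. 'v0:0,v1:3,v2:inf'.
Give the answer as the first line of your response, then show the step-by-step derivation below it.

v0:0,v1:inf,v2:inf,v3:33,v4:32,v5:13,v6:51,v7:inf

step 1: dist = v0:0,v1:inf,v2:inf,v3:inf,v4:inf,v5:13,v6:inf,v7:inf
step 2: dist = v0:0,v1:inf,v2:inf,v3:33,v4:32,v5:13,v6:inf,v7:inf
step 3: dist = v0:0,v1:inf,v2:inf,v3:33,v4:32,v5:13,v6:inf,v7:inf
step 4: dist = v0:0,v1:inf,v2:inf,v3:33,v4:32,v5:13,v6:51,v7:inf
step 5: dist = v0:0,v1:inf,v2:inf,v3:33,v4:32,v5:13,v6:51,v7:inf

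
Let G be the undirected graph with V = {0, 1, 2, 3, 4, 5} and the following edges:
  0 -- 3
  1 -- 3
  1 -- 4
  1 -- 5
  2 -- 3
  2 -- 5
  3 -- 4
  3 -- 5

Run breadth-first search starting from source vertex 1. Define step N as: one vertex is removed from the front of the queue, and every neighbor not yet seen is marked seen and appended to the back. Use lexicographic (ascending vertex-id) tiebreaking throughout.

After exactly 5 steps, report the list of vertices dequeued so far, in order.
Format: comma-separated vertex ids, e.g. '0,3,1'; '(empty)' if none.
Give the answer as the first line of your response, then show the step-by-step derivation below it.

1,3,4,5,0

step 1: dequeue 1; queue=[3,4,5]; order=1
step 2: dequeue 3; queue=[4,5,0,2]; order=1,3
step 3: dequeue 4; queue=[5,0,2]; order=1,3,4
step 4: dequeue 5; queue=[0,2]; order=1,3,4,5
step 5: dequeue 0; queue=[2]; order=1,3,4,5,0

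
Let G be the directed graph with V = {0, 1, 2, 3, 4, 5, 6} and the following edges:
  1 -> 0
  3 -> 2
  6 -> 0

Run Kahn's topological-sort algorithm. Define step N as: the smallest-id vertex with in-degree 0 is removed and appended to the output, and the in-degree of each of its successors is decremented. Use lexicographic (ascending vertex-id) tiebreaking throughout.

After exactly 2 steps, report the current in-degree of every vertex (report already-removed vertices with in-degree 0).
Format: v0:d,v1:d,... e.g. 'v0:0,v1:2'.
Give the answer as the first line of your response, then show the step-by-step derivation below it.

v0:1,v1:0,v2:0,v3:0,v4:0,v5:0,v6:0

step 1: output 1; order=[1]; indeg=(1,0,1,0,0,0,0)
step 2: output 3; order=[1,3]; indeg=(1,0,0,0,0,0,0)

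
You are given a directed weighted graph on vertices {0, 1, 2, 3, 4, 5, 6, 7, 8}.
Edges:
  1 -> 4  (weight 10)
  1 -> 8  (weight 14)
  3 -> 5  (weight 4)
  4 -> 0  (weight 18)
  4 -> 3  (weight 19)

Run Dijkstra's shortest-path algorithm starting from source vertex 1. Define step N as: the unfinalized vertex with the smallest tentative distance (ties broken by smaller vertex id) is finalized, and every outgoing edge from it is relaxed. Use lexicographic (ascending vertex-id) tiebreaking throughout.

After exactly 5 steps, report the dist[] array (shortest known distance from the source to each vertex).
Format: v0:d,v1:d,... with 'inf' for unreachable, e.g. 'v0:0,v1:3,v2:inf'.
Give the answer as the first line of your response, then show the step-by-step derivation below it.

v0:28,v1:0,v2:inf,v3:29,v4:10,v5:33,v6:inf,v7:inf,v8:14

step 1: dist = v0:inf,v1:0,v2:inf,v3:inf,v4:10,v5:inf,v6:inf,v7:inf,v8:14
step 2: dist = v0:28,v1:0,v2:inf,v3:29,v4:10,v5:inf,v6:inf,v7:inf,v8:14
step 3: dist = v0:28,v1:0,v2:inf,v3:29,v4:10,v5:inf,v6:inf,v7:inf,v8:14
step 4: dist = v0:28,v1:0,v2:inf,v3:29,v4:10,v5:inf,v6:inf,v7:inf,v8:14
step 5: dist = v0:28,v1:0,v2:inf,v3:29,v4:10,v5:33,v6:inf,v7:inf,v8:14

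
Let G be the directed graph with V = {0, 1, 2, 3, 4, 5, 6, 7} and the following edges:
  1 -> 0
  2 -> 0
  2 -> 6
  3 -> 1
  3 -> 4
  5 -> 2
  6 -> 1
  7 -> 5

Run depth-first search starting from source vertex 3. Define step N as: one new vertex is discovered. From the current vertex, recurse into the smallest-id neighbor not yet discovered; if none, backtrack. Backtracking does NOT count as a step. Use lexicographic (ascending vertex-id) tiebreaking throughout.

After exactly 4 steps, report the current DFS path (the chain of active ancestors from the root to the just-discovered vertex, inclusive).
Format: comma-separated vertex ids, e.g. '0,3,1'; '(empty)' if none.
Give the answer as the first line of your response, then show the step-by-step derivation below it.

3,4

step 1: discover 3; path=3; order=3
step 2: discover 1; path=3>1; order=3,1
step 3: discover 0; path=3>1>0; order=3,1,0
step 4: discover 4; path=3>4; order=3,1,0,4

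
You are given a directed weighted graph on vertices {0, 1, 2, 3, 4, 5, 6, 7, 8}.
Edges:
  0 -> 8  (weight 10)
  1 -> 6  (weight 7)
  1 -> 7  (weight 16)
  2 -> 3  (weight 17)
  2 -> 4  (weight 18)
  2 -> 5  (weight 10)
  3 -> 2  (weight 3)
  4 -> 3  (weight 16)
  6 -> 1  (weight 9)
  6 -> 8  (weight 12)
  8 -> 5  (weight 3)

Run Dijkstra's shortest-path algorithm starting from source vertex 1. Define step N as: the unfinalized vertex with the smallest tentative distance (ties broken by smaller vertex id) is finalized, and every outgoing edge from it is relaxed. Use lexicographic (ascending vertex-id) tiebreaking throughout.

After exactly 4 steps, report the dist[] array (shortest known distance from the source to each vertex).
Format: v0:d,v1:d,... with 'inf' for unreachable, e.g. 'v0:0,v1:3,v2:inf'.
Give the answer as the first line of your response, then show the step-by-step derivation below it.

v0:inf,v1:0,v2:inf,v3:inf,v4:inf,v5:22,v6:7,v7:16,v8:19

step 1: dist = v0:inf,v1:0,v2:inf,v3:inf,v4:inf,v5:inf,v6:7,v7:16,v8:inf
step 2: dist = v0:inf,v1:0,v2:inf,v3:inf,v4:inf,v5:inf,v6:7,v7:16,v8:19
step 3: dist = v0:inf,v1:0,v2:inf,v3:inf,v4:inf,v5:inf,v6:7,v7:16,v8:19
step 4: dist = v0:inf,v1:0,v2:inf,v3:inf,v4:inf,v5:22,v6:7,v7:16,v8:19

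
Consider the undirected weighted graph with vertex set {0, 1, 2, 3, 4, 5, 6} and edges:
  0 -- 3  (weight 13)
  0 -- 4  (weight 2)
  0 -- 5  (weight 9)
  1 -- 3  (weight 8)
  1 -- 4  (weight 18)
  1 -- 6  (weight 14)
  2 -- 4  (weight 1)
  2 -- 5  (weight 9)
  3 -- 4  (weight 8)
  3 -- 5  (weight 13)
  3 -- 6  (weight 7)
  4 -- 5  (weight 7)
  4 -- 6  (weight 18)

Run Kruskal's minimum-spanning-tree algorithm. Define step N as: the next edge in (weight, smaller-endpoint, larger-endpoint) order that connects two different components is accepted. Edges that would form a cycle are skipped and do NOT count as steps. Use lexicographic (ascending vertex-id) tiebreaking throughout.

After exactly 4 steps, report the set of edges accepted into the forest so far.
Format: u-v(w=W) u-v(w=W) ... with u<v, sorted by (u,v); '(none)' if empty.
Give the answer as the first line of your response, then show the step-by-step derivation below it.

0-4(w=2) 2-4(w=1) 3-6(w=7) 4-5(w=7)

step 1: add edge 2-4 (w=1); MST = {2-4(w=1)}
step 2: add edge 0-4 (w=2); MST = {0-4(w=2) 2-4(w=1)}
step 3: add edge 3-6 (w=7); MST = {0-4(w=2) 2-4(w=1) 3-6(w=7)}
step 4: add edge 4-5 (w=7); MST = {0-4(w=2) 2-4(w=1) 3-6(w=7) 4-5(w=7)}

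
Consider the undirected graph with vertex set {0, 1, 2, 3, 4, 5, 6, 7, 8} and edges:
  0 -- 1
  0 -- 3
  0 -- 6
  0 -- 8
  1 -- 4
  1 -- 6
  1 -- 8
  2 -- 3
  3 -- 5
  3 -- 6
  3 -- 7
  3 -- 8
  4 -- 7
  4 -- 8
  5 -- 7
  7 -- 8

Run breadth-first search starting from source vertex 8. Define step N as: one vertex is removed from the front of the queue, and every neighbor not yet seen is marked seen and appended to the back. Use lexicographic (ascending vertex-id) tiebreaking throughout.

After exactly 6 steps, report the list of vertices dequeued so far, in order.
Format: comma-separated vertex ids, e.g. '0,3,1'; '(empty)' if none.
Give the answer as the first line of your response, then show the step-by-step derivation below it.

8,0,1,3,4,7

step 1: dequeue 8; queue=[0,1,3,4,7]; order=8
step 2: dequeue 0; queue=[1,3,4,7,6]; order=8,0
step 3: dequeue 1; queue=[3,4,7,6]; order=8,0,1
step 4: dequeue 3; queue=[4,7,6,2,5]; order=8,0,1,3
step 5: dequeue 4; queue=[7,6,2,5]; order=8,0,1,3,4
step 6: dequeue 7; queue=[6,2,5]; order=8,0,1,3,4,7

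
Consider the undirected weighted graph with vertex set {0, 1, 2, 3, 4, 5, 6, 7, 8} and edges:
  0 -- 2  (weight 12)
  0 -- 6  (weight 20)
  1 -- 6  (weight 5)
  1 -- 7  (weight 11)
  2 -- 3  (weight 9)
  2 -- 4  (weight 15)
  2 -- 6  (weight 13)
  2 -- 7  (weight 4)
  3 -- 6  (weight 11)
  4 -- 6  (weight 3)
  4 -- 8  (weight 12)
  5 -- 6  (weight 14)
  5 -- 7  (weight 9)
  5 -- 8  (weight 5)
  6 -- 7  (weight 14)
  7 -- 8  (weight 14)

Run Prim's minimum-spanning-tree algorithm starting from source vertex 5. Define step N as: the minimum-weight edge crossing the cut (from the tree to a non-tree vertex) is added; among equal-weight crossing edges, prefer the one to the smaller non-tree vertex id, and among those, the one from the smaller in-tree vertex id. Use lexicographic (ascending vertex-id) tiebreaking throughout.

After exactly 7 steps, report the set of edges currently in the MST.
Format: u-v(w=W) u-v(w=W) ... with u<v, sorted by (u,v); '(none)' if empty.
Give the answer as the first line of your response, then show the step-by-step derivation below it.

1-6(w=5) 1-7(w=11) 2-3(w=9) 2-7(w=4) 4-6(w=3) 5-7(w=9) 5-8(w=5)

step 1: add edge 5-8 (w=5); MST = {5-8(w=5)}
step 2: add edge 5-7 (w=9); MST = {5-7(w=9) 5-8(w=5)}
step 3: add edge 2-7 (w=4); MST = {2-7(w=4) 5-7(w=9) 5-8(w=5)}
step 4: add edge 2-3 (w=9); MST = {2-3(w=9) 2-7(w=4) 5-7(w=9) 5-8(w=5)}
step 5: add edge 1-7 (w=11); MST = {1-7(w=11) 2-3(w=9) 2-7(w=4) 5-7(w=9) 5-8(w=5)}
step 6: add edge 1-6 (w=5); MST = {1-6(w=5) 1-7(w=11) 2-3(w=9) 2-7(w=4) 5-7(w=9) 5-8(w=5)}
step 7: add edge 4-6 (w=3); MST = {1-6(w=5) 1-7(w=11) 2-3(w=9) 2-7(w=4) 4-6(w=3) 5-7(w=9) 5-8(w=5)}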